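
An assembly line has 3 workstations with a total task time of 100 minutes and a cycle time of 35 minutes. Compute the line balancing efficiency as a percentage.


Formula: Efficiency = Sum of Task Times / (N_stations * CT) * 100
Total station capacity = 3 stations * 35 min = 105 min
Efficiency = 100 / 105 * 100 = 95.2%

95.2%


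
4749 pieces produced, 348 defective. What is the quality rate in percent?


Formula: Quality Rate = Good Pieces / Total Pieces * 100
Good pieces = 4749 - 348 = 4401
QR = 4401 / 4749 * 100 = 92.7%

92.7%


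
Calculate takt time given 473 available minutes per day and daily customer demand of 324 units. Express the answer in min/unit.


Formula: Takt Time = Available Production Time / Customer Demand
Takt = 473 min/day / 324 units/day
Takt = 1.46 min/unit

1.46 min/unit


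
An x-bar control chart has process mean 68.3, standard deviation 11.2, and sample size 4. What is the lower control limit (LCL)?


LCL = 68.3 - 3 * 11.2 / sqrt(4)

51.5


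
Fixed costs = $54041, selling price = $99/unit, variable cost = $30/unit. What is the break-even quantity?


Formula: BEQ = Fixed Costs / (Price - Variable Cost)
Contribution margin = $99 - $30 = $69/unit
BEQ = ceil($54041 / $69/unit) = ceil(783.2) = 784 units

784 units


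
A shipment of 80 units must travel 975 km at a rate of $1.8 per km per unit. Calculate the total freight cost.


TC = dist * cost * units = 975 * 1.8 * 80 = $140400.00

$140400.00


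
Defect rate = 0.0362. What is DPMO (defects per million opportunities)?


DPMO = defect_rate * 1000000 = 0.0362 * 1000000

36200


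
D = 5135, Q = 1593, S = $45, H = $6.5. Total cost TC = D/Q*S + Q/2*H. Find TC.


TC = 5135/1593 * 45 + 1593/2 * 6.5

$5322.31


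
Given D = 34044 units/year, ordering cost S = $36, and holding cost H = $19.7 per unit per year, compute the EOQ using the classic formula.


Formula: EOQ = sqrt(2 * D * S / H)
Numerator: 2 * 34044 * 36 = 2451168
2DS/H = 2451168 / 19.7 = 124424.8
EOQ = sqrt(124424.8) = 352.7 units

352.7 units


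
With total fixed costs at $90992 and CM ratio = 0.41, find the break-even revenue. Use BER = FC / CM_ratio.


Formula: BER = Fixed Costs / Contribution Margin Ratio
BER = $90992 / 0.41
BER = $221931.71 (to the nearest cent)

$221931.71


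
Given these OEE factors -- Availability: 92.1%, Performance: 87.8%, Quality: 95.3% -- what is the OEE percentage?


Formula: OEE = Availability * Performance * Quality / 10000
A * P = 92.1% * 87.8% / 100 = 80.86%
OEE = 80.86% * 95.3% / 100 = 77.1%

77.1%


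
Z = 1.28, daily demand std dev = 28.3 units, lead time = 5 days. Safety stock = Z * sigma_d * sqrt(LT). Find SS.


Formula: SS = z * sigma_d * sqrt(LT)
sqrt(LT) = sqrt(5) = 2.2361
SS = 1.28 * 28.3 * 2.2361
SS = 81.0 units

81.0 units


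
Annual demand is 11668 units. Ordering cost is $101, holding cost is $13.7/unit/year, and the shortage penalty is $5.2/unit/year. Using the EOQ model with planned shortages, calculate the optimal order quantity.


Formula: EOQ* = sqrt(2DS/H) * sqrt((H+P)/P)
Base EOQ = sqrt(2*11668*101/13.7) = 414.78 units
Correction = sqrt((13.7+5.2)/5.2) = 1.90647
EOQ* = 414.78 * 1.90647 = 790.8 units

790.8 units


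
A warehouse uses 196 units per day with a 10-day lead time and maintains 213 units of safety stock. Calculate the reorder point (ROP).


Formula: ROP = (Daily Demand * Lead Time) + Safety Stock
Demand during lead time = 196 * 10 = 1960 units
ROP = 1960 + 213 = 2173 units

2173 units


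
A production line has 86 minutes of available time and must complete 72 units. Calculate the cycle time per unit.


Formula: CT = Available Time / Number of Units
CT = 86 min / 72 units
CT = 1.19 min/unit

1.19 min/unit


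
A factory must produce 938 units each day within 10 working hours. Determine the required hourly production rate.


Formula: Production Rate = Daily Demand / Available Hours
Rate = 938 units/day / 10 hours/day
Rate = 93.8 units/hour

93.8 units/hour


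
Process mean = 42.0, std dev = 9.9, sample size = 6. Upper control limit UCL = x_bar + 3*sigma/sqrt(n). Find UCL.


UCL = 42.0 + 3 * 9.9 / sqrt(6)

54.12


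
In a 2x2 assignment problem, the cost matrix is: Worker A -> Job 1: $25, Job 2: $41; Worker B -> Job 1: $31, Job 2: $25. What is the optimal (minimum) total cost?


Option 1: A->1 + B->2 = $25 + $25 = $50
Option 2: A->2 + B->1 = $41 + $31 = $72
Min cost = min($50, $72) = $50

$50


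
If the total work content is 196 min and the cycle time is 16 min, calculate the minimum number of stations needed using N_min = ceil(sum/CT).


Formula: N_min = ceil(Sum of Task Times / Cycle Time)
N_min = ceil(196 min / 16 min) = ceil(12.25)
N_min = 13 stations

13


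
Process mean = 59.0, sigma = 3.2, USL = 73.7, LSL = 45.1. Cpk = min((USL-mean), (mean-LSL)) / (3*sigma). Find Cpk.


Cpu = (73.7 - 59.0) / (3 * 3.2) = 1.53
Cpl = (59.0 - 45.1) / (3 * 3.2) = 1.45
Cpk = min(1.53, 1.45) = 1.45

1.45


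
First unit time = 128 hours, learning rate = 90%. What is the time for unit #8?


Formula: T_n = T_1 * (learning_rate)^(log2(n)) where learning_rate = rate/100
Doublings = log2(8) = 3
T_n = 128 * 0.9^3
T_n = 128 * 0.729 = 93.3 hours

93.3 hours


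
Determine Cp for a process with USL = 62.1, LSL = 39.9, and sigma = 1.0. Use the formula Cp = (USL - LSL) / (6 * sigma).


Cp = (62.1 - 39.9) / (6 * 1.0)

3.7


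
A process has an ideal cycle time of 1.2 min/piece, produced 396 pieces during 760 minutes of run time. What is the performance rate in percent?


Formula: Performance = (Ideal CT * Total Count) / Run Time * 100
Ideal output time = 1.2 * 396 = 475.2 min
Performance = 475.2 / 760 * 100 = 62.5%

62.5%


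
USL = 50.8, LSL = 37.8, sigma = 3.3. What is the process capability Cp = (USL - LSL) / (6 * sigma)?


Cp = (50.8 - 37.8) / (6 * 3.3)

0.66


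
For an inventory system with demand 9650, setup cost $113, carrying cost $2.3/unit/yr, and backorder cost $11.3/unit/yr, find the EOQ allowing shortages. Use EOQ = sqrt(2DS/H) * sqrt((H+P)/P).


Formula: EOQ* = sqrt(2DS/H) * sqrt((H+P)/P)
Base EOQ = sqrt(2*9650*113/2.3) = 973.76 units
Correction = sqrt((2.3+11.3)/11.3) = 1.09706
EOQ* = 973.76 * 1.09706 = 1068.3 units

1068.3 units


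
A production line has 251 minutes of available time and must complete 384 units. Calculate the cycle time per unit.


Formula: CT = Available Time / Number of Units
CT = 251 min / 384 units
CT = 0.65 min/unit

0.65 min/unit


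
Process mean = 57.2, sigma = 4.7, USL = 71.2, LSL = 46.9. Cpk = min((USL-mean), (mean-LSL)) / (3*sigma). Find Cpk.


Cpu = (71.2 - 57.2) / (3 * 4.7) = 0.99
Cpl = (57.2 - 46.9) / (3 * 4.7) = 0.73
Cpk = min(0.99, 0.73) = 0.73

0.73


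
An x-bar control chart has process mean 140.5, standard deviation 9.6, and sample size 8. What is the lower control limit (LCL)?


LCL = 140.5 - 3 * 9.6 / sqrt(8)

130.32


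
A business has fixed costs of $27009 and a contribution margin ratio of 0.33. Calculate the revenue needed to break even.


Formula: BER = Fixed Costs / Contribution Margin Ratio
BER = $27009 / 0.33
BER = $81845.45 (to the nearest cent)

$81845.45


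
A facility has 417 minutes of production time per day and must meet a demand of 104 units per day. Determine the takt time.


Formula: Takt Time = Available Production Time / Customer Demand
Takt = 417 min/day / 104 units/day
Takt = 4.01 min/unit

4.01 min/unit


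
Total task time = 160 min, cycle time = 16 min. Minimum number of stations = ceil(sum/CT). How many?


Formula: N_min = ceil(Sum of Task Times / Cycle Time)
N_min = ceil(160 min / 16 min) = ceil(10.0)
N_min = 10 stations

10


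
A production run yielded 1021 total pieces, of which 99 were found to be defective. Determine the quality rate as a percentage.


Formula: Quality Rate = Good Pieces / Total Pieces * 100
Good pieces = 1021 - 99 = 922
QR = 922 / 1021 * 100 = 90.3%

90.3%


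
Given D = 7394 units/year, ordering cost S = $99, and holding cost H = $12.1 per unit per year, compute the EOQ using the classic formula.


Formula: EOQ = sqrt(2 * D * S / H)
Numerator: 2 * 7394 * 99 = 1464012
2DS/H = 1464012 / 12.1 = 120992.7
EOQ = sqrt(120992.7) = 347.8 units

347.8 units


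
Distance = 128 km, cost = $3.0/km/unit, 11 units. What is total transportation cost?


TC = dist * cost * units = 128 * 3.0 * 11 = $4224.00

$4224.00


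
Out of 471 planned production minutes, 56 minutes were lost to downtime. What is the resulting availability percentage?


Formula: Availability = (Planned Time - Downtime) / Planned Time * 100
Uptime = 471 - 56 = 415 min
Availability = 415 / 471 * 100 = 88.1%

88.1%


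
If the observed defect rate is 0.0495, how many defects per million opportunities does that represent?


DPMO = defect_rate * 1000000 = 0.0495 * 1000000

49500


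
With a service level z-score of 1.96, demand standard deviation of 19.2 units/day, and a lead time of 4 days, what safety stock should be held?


Formula: SS = z * sigma_d * sqrt(LT)
sqrt(LT) = sqrt(4) = 2.0
SS = 1.96 * 19.2 * 2.0
SS = 75.3 units

75.3 units


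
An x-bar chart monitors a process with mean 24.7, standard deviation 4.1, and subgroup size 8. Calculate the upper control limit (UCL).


UCL = 24.7 + 3 * 4.1 / sqrt(8)

29.05


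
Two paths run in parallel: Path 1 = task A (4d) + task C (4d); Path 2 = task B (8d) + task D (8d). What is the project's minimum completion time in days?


Path 1 = 4 + 4 = 8 days
Path 2 = 8 + 8 = 16 days
Duration = max(8, 16) = 16 days

16 days


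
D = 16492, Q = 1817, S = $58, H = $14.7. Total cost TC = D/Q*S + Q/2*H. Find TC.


TC = 16492/1817 * 58 + 1817/2 * 14.7

$13881.39


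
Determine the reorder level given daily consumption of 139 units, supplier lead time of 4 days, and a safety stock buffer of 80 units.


Formula: ROP = (Daily Demand * Lead Time) + Safety Stock
Demand during lead time = 139 * 4 = 556 units
ROP = 556 + 80 = 636 units

636 units


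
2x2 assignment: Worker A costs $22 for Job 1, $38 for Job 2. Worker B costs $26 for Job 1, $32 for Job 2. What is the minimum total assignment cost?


Option 1: A->1 + B->2 = $22 + $32 = $54
Option 2: A->2 + B->1 = $38 + $26 = $64
Min cost = min($54, $64) = $54

$54


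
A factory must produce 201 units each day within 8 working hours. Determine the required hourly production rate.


Formula: Production Rate = Daily Demand / Available Hours
Rate = 201 units/day / 8 hours/day
Rate = 25.1 units/hour

25.1 units/hour


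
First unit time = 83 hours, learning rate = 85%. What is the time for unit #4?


Formula: T_n = T_1 * (learning_rate)^(log2(n)) where learning_rate = rate/100
Doublings = log2(4) = 2
T_n = 83 * 0.85^2
T_n = 83 * 0.7225 = 60.0 hours

60.0 hours


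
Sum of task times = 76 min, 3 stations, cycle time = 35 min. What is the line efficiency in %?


Formula: Efficiency = Sum of Task Times / (N_stations * CT) * 100
Total station capacity = 3 stations * 35 min = 105 min
Efficiency = 76 / 105 * 100 = 72.4%

72.4%


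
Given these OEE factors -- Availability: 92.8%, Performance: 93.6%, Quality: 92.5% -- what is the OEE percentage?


Formula: OEE = Availability * Performance * Quality / 10000
A * P = 92.8% * 93.6% / 100 = 86.86%
OEE = 86.86% * 92.5% / 100 = 80.3%

80.3%


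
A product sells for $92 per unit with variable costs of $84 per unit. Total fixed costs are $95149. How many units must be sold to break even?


Formula: BEQ = Fixed Costs / (Price - Variable Cost)
Contribution margin = $92 - $84 = $8/unit
BEQ = ceil($95149 / $8/unit) = ceil(11893.62) = 11894 units

11894 units


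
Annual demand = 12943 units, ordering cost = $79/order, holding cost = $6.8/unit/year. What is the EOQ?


Formula: EOQ = sqrt(2 * D * S / H)
Numerator: 2 * 12943 * 79 = 2044994
2DS/H = 2044994 / 6.8 = 300734.4
EOQ = sqrt(300734.4) = 548.4 units

548.4 units


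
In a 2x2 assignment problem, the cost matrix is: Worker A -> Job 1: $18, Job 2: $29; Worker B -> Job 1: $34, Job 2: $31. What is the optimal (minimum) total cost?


Option 1: A->1 + B->2 = $18 + $31 = $49
Option 2: A->2 + B->1 = $29 + $34 = $63
Min cost = min($49, $63) = $49

$49


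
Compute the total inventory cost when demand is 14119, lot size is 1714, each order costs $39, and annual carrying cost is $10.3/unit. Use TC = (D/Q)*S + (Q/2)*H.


TC = 14119/1714 * 39 + 1714/2 * 10.3

$9148.36


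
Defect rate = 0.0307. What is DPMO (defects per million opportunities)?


DPMO = defect_rate * 1000000 = 0.0307 * 1000000

30700


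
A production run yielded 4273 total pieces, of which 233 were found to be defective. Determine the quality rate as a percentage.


Formula: Quality Rate = Good Pieces / Total Pieces * 100
Good pieces = 4273 - 233 = 4040
QR = 4040 / 4273 * 100 = 94.5%

94.5%


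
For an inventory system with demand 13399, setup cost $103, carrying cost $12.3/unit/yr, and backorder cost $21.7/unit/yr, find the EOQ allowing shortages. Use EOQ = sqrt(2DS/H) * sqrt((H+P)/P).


Formula: EOQ* = sqrt(2DS/H) * sqrt((H+P)/P)
Base EOQ = sqrt(2*13399*103/12.3) = 473.72 units
Correction = sqrt((12.3+21.7)/21.7) = 1.25173
EOQ* = 473.72 * 1.25173 = 593.0 units

593.0 units


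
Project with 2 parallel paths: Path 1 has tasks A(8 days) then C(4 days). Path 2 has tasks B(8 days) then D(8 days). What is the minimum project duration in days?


Path 1 = 8 + 4 = 12 days
Path 2 = 8 + 8 = 16 days
Duration = max(12, 16) = 16 days

16 days


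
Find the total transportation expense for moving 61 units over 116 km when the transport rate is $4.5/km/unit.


TC = dist * cost * units = 116 * 4.5 * 61 = $31842.00

$31842.00


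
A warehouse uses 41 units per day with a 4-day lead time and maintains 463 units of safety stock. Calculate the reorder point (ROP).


Formula: ROP = (Daily Demand * Lead Time) + Safety Stock
Demand during lead time = 41 * 4 = 164 units
ROP = 164 + 463 = 627 units

627 units


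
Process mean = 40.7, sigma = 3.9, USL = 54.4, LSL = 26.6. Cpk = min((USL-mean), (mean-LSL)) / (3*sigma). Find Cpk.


Cpu = (54.4 - 40.7) / (3 * 3.9) = 1.17
Cpl = (40.7 - 26.6) / (3 * 3.9) = 1.21
Cpk = min(1.17, 1.21) = 1.17

1.17


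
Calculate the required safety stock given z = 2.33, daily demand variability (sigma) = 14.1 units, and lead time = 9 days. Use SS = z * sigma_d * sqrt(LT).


Formula: SS = z * sigma_d * sqrt(LT)
sqrt(LT) = sqrt(9) = 3.0
SS = 2.33 * 14.1 * 3.0
SS = 98.6 units

98.6 units


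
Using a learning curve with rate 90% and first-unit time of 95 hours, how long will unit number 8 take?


Formula: T_n = T_1 * (learning_rate)^(log2(n)) where learning_rate = rate/100
Doublings = log2(8) = 3
T_n = 95 * 0.9^3
T_n = 95 * 0.729 = 69.3 hours

69.3 hours


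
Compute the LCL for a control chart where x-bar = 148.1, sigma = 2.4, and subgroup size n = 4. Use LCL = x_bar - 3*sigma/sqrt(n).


LCL = 148.1 - 3 * 2.4 / sqrt(4)

144.5


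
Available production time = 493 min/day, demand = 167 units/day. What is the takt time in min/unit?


Formula: Takt Time = Available Production Time / Customer Demand
Takt = 493 min/day / 167 units/day
Takt = 2.95 min/unit

2.95 min/unit


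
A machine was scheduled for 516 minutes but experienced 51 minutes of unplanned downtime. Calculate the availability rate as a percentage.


Formula: Availability = (Planned Time - Downtime) / Planned Time * 100
Uptime = 516 - 51 = 465 min
Availability = 465 / 516 * 100 = 90.1%

90.1%


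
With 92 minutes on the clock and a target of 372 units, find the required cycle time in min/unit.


Formula: CT = Available Time / Number of Units
CT = 92 min / 372 units
CT = 0.25 min/unit

0.25 min/unit


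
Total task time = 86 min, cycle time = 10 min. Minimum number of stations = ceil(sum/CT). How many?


Formula: N_min = ceil(Sum of Task Times / Cycle Time)
N_min = ceil(86 min / 10 min) = ceil(8.6)
N_min = 9 stations

9


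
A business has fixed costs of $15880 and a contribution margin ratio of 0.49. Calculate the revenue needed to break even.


Formula: BER = Fixed Costs / Contribution Margin Ratio
BER = $15880 / 0.49
BER = $32408.16 (to the nearest cent)

$32408.16


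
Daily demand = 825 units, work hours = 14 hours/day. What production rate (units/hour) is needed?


Formula: Production Rate = Daily Demand / Available Hours
Rate = 825 units/day / 14 hours/day
Rate = 58.9 units/hour

58.9 units/hour


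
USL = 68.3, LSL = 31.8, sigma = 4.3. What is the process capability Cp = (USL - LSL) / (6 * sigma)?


Cp = (68.3 - 31.8) / (6 * 4.3)

1.41


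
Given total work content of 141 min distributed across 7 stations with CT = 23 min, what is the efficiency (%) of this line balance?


Formula: Efficiency = Sum of Task Times / (N_stations * CT) * 100
Total station capacity = 7 stations * 23 min = 161 min
Efficiency = 141 / 161 * 100 = 87.6%

87.6%


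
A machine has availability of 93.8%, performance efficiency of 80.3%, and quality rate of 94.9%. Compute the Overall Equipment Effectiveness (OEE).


Formula: OEE = Availability * Performance * Quality / 10000
A * P = 93.8% * 80.3% / 100 = 75.32%
OEE = 75.32% * 94.9% / 100 = 71.5%

71.5%


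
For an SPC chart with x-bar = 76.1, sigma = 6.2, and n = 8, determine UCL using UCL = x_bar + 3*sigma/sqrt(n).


UCL = 76.1 + 3 * 6.2 / sqrt(8)

82.68


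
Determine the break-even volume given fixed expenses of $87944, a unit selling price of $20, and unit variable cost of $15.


Formula: BEQ = Fixed Costs / (Price - Variable Cost)
Contribution margin = $20 - $15 = $5/unit
BEQ = ceil($87944 / $5/unit) = ceil(17588.8) = 17589 units

17589 units


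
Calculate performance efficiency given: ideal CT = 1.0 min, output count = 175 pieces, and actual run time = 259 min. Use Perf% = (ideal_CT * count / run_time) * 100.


Formula: Performance = (Ideal CT * Total Count) / Run Time * 100
Ideal output time = 1.0 * 175 = 175.0 min
Performance = 175.0 / 259 * 100 = 67.6%

67.6%


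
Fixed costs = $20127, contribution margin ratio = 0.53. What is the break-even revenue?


Formula: BER = Fixed Costs / Contribution Margin Ratio
BER = $20127 / 0.53
BER = $37975.47 (to the nearest cent)

$37975.47


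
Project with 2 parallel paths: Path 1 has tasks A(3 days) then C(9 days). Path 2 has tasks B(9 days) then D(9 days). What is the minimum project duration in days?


Path 1 = 3 + 9 = 12 days
Path 2 = 9 + 9 = 18 days
Duration = max(12, 18) = 18 days

18 days


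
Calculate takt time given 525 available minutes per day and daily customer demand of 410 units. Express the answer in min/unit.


Formula: Takt Time = Available Production Time / Customer Demand
Takt = 525 min/day / 410 units/day
Takt = 1.28 min/unit

1.28 min/unit


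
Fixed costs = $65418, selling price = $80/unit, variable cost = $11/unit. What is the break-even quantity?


Formula: BEQ = Fixed Costs / (Price - Variable Cost)
Contribution margin = $80 - $11 = $69/unit
BEQ = ceil($65418 / $69/unit) = ceil(948.09) = 949 units

949 units


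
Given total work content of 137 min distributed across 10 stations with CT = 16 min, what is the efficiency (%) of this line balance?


Formula: Efficiency = Sum of Task Times / (N_stations * CT) * 100
Total station capacity = 10 stations * 16 min = 160 min
Efficiency = 137 / 160 * 100 = 85.6%

85.6%


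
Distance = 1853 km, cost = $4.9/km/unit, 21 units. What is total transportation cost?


TC = dist * cost * units = 1853 * 4.9 * 21 = $190673.70

$190673.70


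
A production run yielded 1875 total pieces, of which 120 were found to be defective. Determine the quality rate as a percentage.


Formula: Quality Rate = Good Pieces / Total Pieces * 100
Good pieces = 1875 - 120 = 1755
QR = 1755 / 1875 * 100 = 93.6%

93.6%


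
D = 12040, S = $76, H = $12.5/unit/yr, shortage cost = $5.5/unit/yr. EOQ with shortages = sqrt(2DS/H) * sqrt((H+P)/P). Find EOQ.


Formula: EOQ* = sqrt(2DS/H) * sqrt((H+P)/P)
Base EOQ = sqrt(2*12040*76/12.5) = 382.63 units
Correction = sqrt((12.5+5.5)/5.5) = 1.80907
EOQ* = 382.63 * 1.80907 = 692.2 units

692.2 units


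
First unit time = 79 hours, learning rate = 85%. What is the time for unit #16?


Formula: T_n = T_1 * (learning_rate)^(log2(n)) where learning_rate = rate/100
Doublings = log2(16) = 4
T_n = 79 * 0.85^4
T_n = 79 * 0.522 = 41.2 hours

41.2 hours


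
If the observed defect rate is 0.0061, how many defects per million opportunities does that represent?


DPMO = defect_rate * 1000000 = 0.0061 * 1000000

6100


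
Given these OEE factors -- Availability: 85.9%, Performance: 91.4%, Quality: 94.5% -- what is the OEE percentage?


Formula: OEE = Availability * Performance * Quality / 10000
A * P = 85.9% * 91.4% / 100 = 78.51%
OEE = 78.51% * 94.5% / 100 = 74.2%

74.2%


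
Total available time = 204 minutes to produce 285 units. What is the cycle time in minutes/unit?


Formula: CT = Available Time / Number of Units
CT = 204 min / 285 units
CT = 0.72 min/unit

0.72 min/unit


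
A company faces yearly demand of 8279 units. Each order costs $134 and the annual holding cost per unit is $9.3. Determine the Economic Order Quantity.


Formula: EOQ = sqrt(2 * D * S / H)
Numerator: 2 * 8279 * 134 = 2218772
2DS/H = 2218772 / 9.3 = 238577.6
EOQ = sqrt(238577.6) = 488.4 units

488.4 units


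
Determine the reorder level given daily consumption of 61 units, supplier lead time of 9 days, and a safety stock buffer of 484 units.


Formula: ROP = (Daily Demand * Lead Time) + Safety Stock
Demand during lead time = 61 * 9 = 549 units
ROP = 549 + 484 = 1033 units

1033 units


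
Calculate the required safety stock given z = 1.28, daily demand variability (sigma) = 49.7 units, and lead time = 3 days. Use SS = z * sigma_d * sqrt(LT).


Formula: SS = z * sigma_d * sqrt(LT)
sqrt(LT) = sqrt(3) = 1.7321
SS = 1.28 * 49.7 * 1.7321
SS = 110.2 units

110.2 units


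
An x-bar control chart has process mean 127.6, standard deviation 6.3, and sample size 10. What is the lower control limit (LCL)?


LCL = 127.6 - 3 * 6.3 / sqrt(10)

121.62


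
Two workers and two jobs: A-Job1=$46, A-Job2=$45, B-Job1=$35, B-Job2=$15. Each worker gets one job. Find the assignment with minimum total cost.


Option 1: A->1 + B->2 = $46 + $15 = $61
Option 2: A->2 + B->1 = $45 + $35 = $80
Min cost = min($61, $80) = $61

$61


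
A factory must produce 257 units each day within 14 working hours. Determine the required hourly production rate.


Formula: Production Rate = Daily Demand / Available Hours
Rate = 257 units/day / 14 hours/day
Rate = 18.4 units/hour

18.4 units/hour


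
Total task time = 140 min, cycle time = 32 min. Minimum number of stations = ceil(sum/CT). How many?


Formula: N_min = ceil(Sum of Task Times / Cycle Time)
N_min = ceil(140 min / 32 min) = ceil(4.375)
N_min = 5 stations

5


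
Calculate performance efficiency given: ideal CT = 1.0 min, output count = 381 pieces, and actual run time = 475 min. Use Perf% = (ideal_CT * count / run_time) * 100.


Formula: Performance = (Ideal CT * Total Count) / Run Time * 100
Ideal output time = 1.0 * 381 = 381.0 min
Performance = 381.0 / 475 * 100 = 80.2%

80.2%


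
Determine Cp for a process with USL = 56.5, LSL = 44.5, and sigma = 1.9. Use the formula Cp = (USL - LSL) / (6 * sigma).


Cp = (56.5 - 44.5) / (6 * 1.9)

1.05


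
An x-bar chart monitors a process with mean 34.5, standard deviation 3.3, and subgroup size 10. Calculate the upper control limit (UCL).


UCL = 34.5 + 3 * 3.3 / sqrt(10)

37.63


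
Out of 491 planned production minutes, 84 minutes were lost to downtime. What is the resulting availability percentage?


Formula: Availability = (Planned Time - Downtime) / Planned Time * 100
Uptime = 491 - 84 = 407 min
Availability = 407 / 491 * 100 = 82.9%

82.9%


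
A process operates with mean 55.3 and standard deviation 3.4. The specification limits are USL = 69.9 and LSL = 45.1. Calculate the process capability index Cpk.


Cpu = (69.9 - 55.3) / (3 * 3.4) = 1.43
Cpl = (55.3 - 45.1) / (3 * 3.4) = 1.0
Cpk = min(1.43, 1.0) = 1.0

1.0


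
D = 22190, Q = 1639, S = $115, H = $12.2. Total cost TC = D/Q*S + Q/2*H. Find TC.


TC = 22190/1639 * 115 + 1639/2 * 12.2

$11554.86


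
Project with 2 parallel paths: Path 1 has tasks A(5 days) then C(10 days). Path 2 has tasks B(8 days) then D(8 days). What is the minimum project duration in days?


Path 1 = 5 + 10 = 15 days
Path 2 = 8 + 8 = 16 days
Duration = max(15, 16) = 16 days

16 days


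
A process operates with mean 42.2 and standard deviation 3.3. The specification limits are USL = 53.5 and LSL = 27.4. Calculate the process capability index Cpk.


Cpu = (53.5 - 42.2) / (3 * 3.3) = 1.14
Cpl = (42.2 - 27.4) / (3 * 3.3) = 1.49
Cpk = min(1.14, 1.49) = 1.14

1.14


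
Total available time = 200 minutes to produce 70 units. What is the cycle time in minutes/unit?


Formula: CT = Available Time / Number of Units
CT = 200 min / 70 units
CT = 2.86 min/unit

2.86 min/unit


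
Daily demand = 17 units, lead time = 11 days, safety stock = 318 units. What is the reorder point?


Formula: ROP = (Daily Demand * Lead Time) + Safety Stock
Demand during lead time = 17 * 11 = 187 units
ROP = 187 + 318 = 505 units

505 units


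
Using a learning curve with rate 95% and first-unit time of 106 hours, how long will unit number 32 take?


Formula: T_n = T_1 * (learning_rate)^(log2(n)) where learning_rate = rate/100
Doublings = log2(32) = 5
T_n = 106 * 0.95^5
T_n = 106 * 0.7738 = 82.0 hours

82.0 hours


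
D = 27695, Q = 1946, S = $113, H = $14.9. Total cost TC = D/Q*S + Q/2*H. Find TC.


TC = 27695/1946 * 113 + 1946/2 * 14.9

$16105.89


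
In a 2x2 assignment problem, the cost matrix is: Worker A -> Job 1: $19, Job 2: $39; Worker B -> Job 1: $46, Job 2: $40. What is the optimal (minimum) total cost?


Option 1: A->1 + B->2 = $19 + $40 = $59
Option 2: A->2 + B->1 = $39 + $46 = $85
Min cost = min($59, $85) = $59

$59


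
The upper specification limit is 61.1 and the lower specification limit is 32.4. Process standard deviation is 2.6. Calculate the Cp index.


Cp = (61.1 - 32.4) / (6 * 2.6)

1.84


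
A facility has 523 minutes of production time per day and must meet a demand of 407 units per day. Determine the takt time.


Formula: Takt Time = Available Production Time / Customer Demand
Takt = 523 min/day / 407 units/day
Takt = 1.29 min/unit

1.29 min/unit


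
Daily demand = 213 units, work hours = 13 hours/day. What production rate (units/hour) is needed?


Formula: Production Rate = Daily Demand / Available Hours
Rate = 213 units/day / 13 hours/day
Rate = 16.4 units/hour

16.4 units/hour


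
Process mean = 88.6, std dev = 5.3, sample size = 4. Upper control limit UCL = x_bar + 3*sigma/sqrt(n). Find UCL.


UCL = 88.6 + 3 * 5.3 / sqrt(4)

96.55


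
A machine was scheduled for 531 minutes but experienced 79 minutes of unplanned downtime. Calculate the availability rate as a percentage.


Formula: Availability = (Planned Time - Downtime) / Planned Time * 100
Uptime = 531 - 79 = 452 min
Availability = 452 / 531 * 100 = 85.1%

85.1%


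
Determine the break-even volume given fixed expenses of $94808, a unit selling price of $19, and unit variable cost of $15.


Formula: BEQ = Fixed Costs / (Price - Variable Cost)
Contribution margin = $19 - $15 = $4/unit
BEQ = ceil($94808 / $4/unit) = ceil(23702.0) = 23702 units

23702 units


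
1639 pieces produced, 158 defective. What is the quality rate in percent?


Formula: Quality Rate = Good Pieces / Total Pieces * 100
Good pieces = 1639 - 158 = 1481
QR = 1481 / 1639 * 100 = 90.4%

90.4%


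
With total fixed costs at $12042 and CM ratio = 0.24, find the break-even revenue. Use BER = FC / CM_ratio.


Formula: BER = Fixed Costs / Contribution Margin Ratio
BER = $12042 / 0.24
BER = $50175.00 (to the nearest cent)

$50175.00


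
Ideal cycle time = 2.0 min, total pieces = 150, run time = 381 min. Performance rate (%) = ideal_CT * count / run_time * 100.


Formula: Performance = (Ideal CT * Total Count) / Run Time * 100
Ideal output time = 2.0 * 150 = 300.0 min
Performance = 300.0 / 381 * 100 = 78.7%

78.7%


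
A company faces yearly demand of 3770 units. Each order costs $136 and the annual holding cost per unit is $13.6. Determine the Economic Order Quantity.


Formula: EOQ = sqrt(2 * D * S / H)
Numerator: 2 * 3770 * 136 = 1025440
2DS/H = 1025440 / 13.6 = 75400.0
EOQ = sqrt(75400.0) = 274.6 units

274.6 units


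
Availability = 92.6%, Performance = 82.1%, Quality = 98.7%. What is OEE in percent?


Formula: OEE = Availability * Performance * Quality / 10000
A * P = 92.6% * 82.1% / 100 = 76.02%
OEE = 76.02% * 98.7% / 100 = 75.0%

75.0%


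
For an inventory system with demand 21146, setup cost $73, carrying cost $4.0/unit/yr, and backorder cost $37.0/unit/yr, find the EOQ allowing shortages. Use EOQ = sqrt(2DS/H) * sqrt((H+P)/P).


Formula: EOQ* = sqrt(2DS/H) * sqrt((H+P)/P)
Base EOQ = sqrt(2*21146*73/4.0) = 878.54 units
Correction = sqrt((4.0+37.0)/37.0) = 1.05267
EOQ* = 878.54 * 1.05267 = 924.8 units

924.8 units


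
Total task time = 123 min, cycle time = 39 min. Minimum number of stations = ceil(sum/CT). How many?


Formula: N_min = ceil(Sum of Task Times / Cycle Time)
N_min = ceil(123 min / 39 min) = ceil(3.1538)
N_min = 4 stations

4


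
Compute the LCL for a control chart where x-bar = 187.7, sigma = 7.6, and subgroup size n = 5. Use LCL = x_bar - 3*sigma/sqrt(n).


LCL = 187.7 - 3 * 7.6 / sqrt(5)

177.5


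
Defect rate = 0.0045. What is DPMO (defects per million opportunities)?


DPMO = defect_rate * 1000000 = 0.0045 * 1000000

4500


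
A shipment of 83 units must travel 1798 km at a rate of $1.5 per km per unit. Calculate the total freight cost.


TC = dist * cost * units = 1798 * 1.5 * 83 = $223851.00

$223851.00


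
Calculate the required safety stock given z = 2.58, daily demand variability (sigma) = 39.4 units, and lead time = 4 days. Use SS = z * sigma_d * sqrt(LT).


Formula: SS = z * sigma_d * sqrt(LT)
sqrt(LT) = sqrt(4) = 2.0
SS = 2.58 * 39.4 * 2.0
SS = 203.3 units

203.3 units


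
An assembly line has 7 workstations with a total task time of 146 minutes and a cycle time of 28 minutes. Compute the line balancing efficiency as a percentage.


Formula: Efficiency = Sum of Task Times / (N_stations * CT) * 100
Total station capacity = 7 stations * 28 min = 196 min
Efficiency = 146 / 196 * 100 = 74.5%

74.5%


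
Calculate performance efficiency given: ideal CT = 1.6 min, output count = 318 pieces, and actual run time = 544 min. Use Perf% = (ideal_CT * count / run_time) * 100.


Formula: Performance = (Ideal CT * Total Count) / Run Time * 100
Ideal output time = 1.6 * 318 = 508.8 min
Performance = 508.8 / 544 * 100 = 93.5%

93.5%


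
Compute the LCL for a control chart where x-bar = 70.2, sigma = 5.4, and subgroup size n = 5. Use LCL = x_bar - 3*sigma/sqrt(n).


LCL = 70.2 - 3 * 5.4 / sqrt(5)

62.96


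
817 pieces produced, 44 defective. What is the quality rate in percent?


Formula: Quality Rate = Good Pieces / Total Pieces * 100
Good pieces = 817 - 44 = 773
QR = 773 / 817 * 100 = 94.6%

94.6%


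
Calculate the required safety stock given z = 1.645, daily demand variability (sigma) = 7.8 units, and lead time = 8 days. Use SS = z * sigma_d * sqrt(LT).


Formula: SS = z * sigma_d * sqrt(LT)
sqrt(LT) = sqrt(8) = 2.8284
SS = 1.645 * 7.8 * 2.8284
SS = 36.3 units

36.3 units


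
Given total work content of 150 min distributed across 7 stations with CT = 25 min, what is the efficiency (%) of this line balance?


Formula: Efficiency = Sum of Task Times / (N_stations * CT) * 100
Total station capacity = 7 stations * 25 min = 175 min
Efficiency = 150 / 175 * 100 = 85.7%

85.7%


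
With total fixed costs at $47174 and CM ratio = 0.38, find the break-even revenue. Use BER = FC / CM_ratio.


Formula: BER = Fixed Costs / Contribution Margin Ratio
BER = $47174 / 0.38
BER = $124142.11 (to the nearest cent)

$124142.11


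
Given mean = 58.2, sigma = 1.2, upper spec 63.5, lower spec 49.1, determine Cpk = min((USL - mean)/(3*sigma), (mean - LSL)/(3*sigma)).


Cpu = (63.5 - 58.2) / (3 * 1.2) = 1.47
Cpl = (58.2 - 49.1) / (3 * 1.2) = 2.53
Cpk = min(1.47, 2.53) = 1.47

1.47


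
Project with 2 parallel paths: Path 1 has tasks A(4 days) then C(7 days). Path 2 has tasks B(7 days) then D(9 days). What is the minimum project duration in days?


Path 1 = 4 + 7 = 11 days
Path 2 = 7 + 9 = 16 days
Duration = max(11, 16) = 16 days

16 days


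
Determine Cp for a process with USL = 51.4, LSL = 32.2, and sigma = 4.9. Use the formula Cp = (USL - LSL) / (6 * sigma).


Cp = (51.4 - 32.2) / (6 * 4.9)

0.65


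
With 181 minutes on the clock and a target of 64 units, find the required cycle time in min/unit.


Formula: CT = Available Time / Number of Units
CT = 181 min / 64 units
CT = 2.83 min/unit

2.83 min/unit


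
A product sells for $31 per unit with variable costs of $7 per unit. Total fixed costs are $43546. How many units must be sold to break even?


Formula: BEQ = Fixed Costs / (Price - Variable Cost)
Contribution margin = $31 - $7 = $24/unit
BEQ = ceil($43546 / $24/unit) = ceil(1814.42) = 1815 units

1815 units


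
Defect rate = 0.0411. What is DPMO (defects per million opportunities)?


DPMO = defect_rate * 1000000 = 0.0411 * 1000000

41100


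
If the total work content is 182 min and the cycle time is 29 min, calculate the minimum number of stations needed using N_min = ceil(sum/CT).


Formula: N_min = ceil(Sum of Task Times / Cycle Time)
N_min = ceil(182 min / 29 min) = ceil(6.2759)
N_min = 7 stations

7


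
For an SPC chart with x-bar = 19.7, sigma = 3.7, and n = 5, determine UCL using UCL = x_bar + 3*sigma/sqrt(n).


UCL = 19.7 + 3 * 3.7 / sqrt(5)

24.66


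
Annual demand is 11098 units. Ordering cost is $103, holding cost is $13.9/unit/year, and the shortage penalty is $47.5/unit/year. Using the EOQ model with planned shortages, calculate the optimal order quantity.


Formula: EOQ* = sqrt(2DS/H) * sqrt((H+P)/P)
Base EOQ = sqrt(2*11098*103/13.9) = 405.55 units
Correction = sqrt((13.9+47.5)/47.5) = 1.13694
EOQ* = 405.55 * 1.13694 = 461.1 units

461.1 units


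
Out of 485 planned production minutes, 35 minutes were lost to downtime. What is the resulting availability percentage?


Formula: Availability = (Planned Time - Downtime) / Planned Time * 100
Uptime = 485 - 35 = 450 min
Availability = 450 / 485 * 100 = 92.8%

92.8%


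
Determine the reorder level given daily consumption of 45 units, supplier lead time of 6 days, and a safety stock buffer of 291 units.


Formula: ROP = (Daily Demand * Lead Time) + Safety Stock
Demand during lead time = 45 * 6 = 270 units
ROP = 270 + 291 = 561 units

561 units


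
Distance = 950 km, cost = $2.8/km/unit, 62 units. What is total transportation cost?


TC = dist * cost * units = 950 * 2.8 * 62 = $164920.00

$164920.00


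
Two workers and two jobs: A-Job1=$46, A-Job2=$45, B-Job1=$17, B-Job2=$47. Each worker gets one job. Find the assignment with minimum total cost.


Option 1: A->1 + B->2 = $46 + $47 = $93
Option 2: A->2 + B->1 = $45 + $17 = $62
Min cost = min($93, $62) = $62

$62


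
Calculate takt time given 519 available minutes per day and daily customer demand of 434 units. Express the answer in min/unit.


Formula: Takt Time = Available Production Time / Customer Demand
Takt = 519 min/day / 434 units/day
Takt = 1.2 min/unit

1.2 min/unit


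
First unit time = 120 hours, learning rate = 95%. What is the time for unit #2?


Formula: T_n = T_1 * (learning_rate)^(log2(n)) where learning_rate = rate/100
Doublings = log2(2) = 1
T_n = 120 * 0.95^1
T_n = 120 * 0.95 = 114.0 hours

114.0 hours


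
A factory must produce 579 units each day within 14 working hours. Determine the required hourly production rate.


Formula: Production Rate = Daily Demand / Available Hours
Rate = 579 units/day / 14 hours/day
Rate = 41.4 units/hour

41.4 units/hour


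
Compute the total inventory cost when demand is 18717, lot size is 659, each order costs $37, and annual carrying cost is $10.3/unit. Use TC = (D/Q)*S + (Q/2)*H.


TC = 18717/659 * 37 + 659/2 * 10.3

$4444.73


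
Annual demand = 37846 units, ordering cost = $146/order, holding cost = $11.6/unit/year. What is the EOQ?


Formula: EOQ = sqrt(2 * D * S / H)
Numerator: 2 * 37846 * 146 = 11051032
2DS/H = 11051032 / 11.6 = 952675.2
EOQ = sqrt(952675.2) = 976.1 units

976.1 units


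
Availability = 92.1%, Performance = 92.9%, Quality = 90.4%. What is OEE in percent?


Formula: OEE = Availability * Performance * Quality / 10000
A * P = 92.1% * 92.9% / 100 = 85.56%
OEE = 85.56% * 90.4% / 100 = 77.3%

77.3%


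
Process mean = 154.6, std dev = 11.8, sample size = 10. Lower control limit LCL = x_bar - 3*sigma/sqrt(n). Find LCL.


LCL = 154.6 - 3 * 11.8 / sqrt(10)

143.41


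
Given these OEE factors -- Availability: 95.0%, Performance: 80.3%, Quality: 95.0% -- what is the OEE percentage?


Formula: OEE = Availability * Performance * Quality / 10000
A * P = 95.0% * 80.3% / 100 = 76.29%
OEE = 76.29% * 95.0% / 100 = 72.5%

72.5%


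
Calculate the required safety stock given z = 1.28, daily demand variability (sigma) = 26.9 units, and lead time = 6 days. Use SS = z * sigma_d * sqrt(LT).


Formula: SS = z * sigma_d * sqrt(LT)
sqrt(LT) = sqrt(6) = 2.4495
SS = 1.28 * 26.9 * 2.4495
SS = 84.3 units

84.3 units


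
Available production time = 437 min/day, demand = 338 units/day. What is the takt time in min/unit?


Formula: Takt Time = Available Production Time / Customer Demand
Takt = 437 min/day / 338 units/day
Takt = 1.29 min/unit

1.29 min/unit


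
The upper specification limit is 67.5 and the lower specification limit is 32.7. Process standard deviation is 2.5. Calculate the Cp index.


Cp = (67.5 - 32.7) / (6 * 2.5)

2.32


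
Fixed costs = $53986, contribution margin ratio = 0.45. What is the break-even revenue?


Formula: BER = Fixed Costs / Contribution Margin Ratio
BER = $53986 / 0.45
BER = $119968.89 (to the nearest cent)

$119968.89


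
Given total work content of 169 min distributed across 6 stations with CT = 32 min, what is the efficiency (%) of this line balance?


Formula: Efficiency = Sum of Task Times / (N_stations * CT) * 100
Total station capacity = 6 stations * 32 min = 192 min
Efficiency = 169 / 192 * 100 = 88.0%

88.0%


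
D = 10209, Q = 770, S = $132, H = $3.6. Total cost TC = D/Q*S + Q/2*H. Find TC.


TC = 10209/770 * 132 + 770/2 * 3.6

$3136.11


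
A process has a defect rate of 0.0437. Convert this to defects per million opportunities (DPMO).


DPMO = defect_rate * 1000000 = 0.0437 * 1000000

43700


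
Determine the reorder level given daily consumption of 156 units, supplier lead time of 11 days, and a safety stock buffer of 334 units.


Formula: ROP = (Daily Demand * Lead Time) + Safety Stock
Demand during lead time = 156 * 11 = 1716 units
ROP = 1716 + 334 = 2050 units

2050 units


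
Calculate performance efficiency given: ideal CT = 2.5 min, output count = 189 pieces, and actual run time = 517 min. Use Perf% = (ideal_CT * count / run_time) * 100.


Formula: Performance = (Ideal CT * Total Count) / Run Time * 100
Ideal output time = 2.5 * 189 = 472.5 min
Performance = 472.5 / 517 * 100 = 91.4%

91.4%


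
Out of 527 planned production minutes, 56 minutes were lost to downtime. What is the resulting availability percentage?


Formula: Availability = (Planned Time - Downtime) / Planned Time * 100
Uptime = 527 - 56 = 471 min
Availability = 471 / 527 * 100 = 89.4%

89.4%
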